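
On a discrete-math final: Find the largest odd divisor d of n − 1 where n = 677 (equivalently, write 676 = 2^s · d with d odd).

Halving: 676 → 338 → 169; 169 is odd.
So 676 = 2^2 · 169.

169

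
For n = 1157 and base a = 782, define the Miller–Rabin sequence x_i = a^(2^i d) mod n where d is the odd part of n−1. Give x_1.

498

n − 1 = 1156 = 2^2 · 289, so s = 2 and d = 289.
Repeated squaring mod 1157: 782^1 ≡ 782, 782^2 ≡ 628, 782^4 ≡ 1004, 782^8 ≡ 269, 782^16 ≡ 627, 782^32 ≡ 906, 782^64 ≡ 523, 782^128 ≡ 477, 782^256 ≡ 757.
289 = 256 + 32 + 1, so 782^289 ≡ 757·906·782 ≡ 1094 (mod 1157).
x_0 = 1094.
x_1 = 1094^2 mod 1157 = 498.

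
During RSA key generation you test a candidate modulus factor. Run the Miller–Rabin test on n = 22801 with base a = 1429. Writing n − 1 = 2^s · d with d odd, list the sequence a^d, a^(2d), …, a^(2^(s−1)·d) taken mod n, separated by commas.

n − 1 = 22800 = 2^4 · 1425, so s = 4 and d = 1425.
x_0 = 1429^1425 mod 22801 = 16458.
x_1 = 16458^2 mod 22801 = 12685.
x_2 = 12685^2 mod 22801 = 2568.
x_3 = 2568^2 mod 22801 = 5135.

16458, 12685, 2568, 5135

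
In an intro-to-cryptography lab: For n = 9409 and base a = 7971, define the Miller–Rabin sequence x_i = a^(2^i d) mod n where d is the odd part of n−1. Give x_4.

n − 1 = 9408 = 2^6 · 147, so s = 6 and d = 147.
Repeated squaring mod 9409: 7971^1 ≡ 7971, 7971^2 ≡ 7273, 7971^4 ≡ 8540, 7971^8 ≡ 2441, 7971^16 ≡ 2584, 7971^32 ≡ 6075, 7971^64 ≡ 3527, 7971^128 ≡ 1031.
147 = 128 + 16 + 2 + 1, so 7971^147 ≡ 1031·2584·7273·7971 ≡ 6048 (mod 9409).
x_0 = 6048.
x_1 = 6048^2 mod 9409 = 5521.
x_2 = 5521^2 mod 9409 = 5690.
x_3 = 5690^2 mod 9409 = 9140.
x_4 = 9140^2 mod 9409 = 6498.

6498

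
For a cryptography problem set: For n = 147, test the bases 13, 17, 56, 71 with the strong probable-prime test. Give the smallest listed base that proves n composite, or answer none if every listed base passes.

n − 1 = 146 = 2^1 · 73, so s = 1 and d = 73.
Base 13: x_0 = 13^73 mod 147 = 139. x_0 ∉ {1, 146} and s = 1, so 13 is a Miller–Rabin witness and 147 is composite.
Base 17: x_0 = 17^73 mod 147 = 38. x_0 ∉ {1, 146} and s = 1, so 17 is a Miller–Rabin witness and 147 is composite.
Base 56: x_0 = 56^73 mod 147 = 98. x_0 ∉ {1, 146} and s = 1, so 56 is a Miller–Rabin witness and 147 is composite.
Base 71: x_0 = 71^73 mod 147 = 113. x_0 ∉ {1, 146} and s = 1, so 71 is a Miller–Rabin witness and 147 is composite.
The smallest witness among the given bases is 13.

13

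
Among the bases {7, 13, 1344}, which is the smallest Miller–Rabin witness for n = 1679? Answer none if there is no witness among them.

7

n − 1 = 1678 = 2^1 · 839, so s = 1 and d = 839.
Base 7: x_0 = 7^839 mod 1679 = 21. x_0 ∉ {1, 1678} and s = 1, so 7 is a Miller–Rabin witness and 1679 is composite.
Base 13: x_0 = 13^839 mod 1679 = 725. x_0 ∉ {1, 1678} and s = 1, so 13 is a Miller–Rabin witness and 1679 is composite.
Base 1344: x_0 = 1344^839 mod 1679 = 494. x_0 ∉ {1, 1678} and s = 1, so 1344 is a Miller–Rabin witness and 1679 is composite.
The smallest witness among the given bases is 7.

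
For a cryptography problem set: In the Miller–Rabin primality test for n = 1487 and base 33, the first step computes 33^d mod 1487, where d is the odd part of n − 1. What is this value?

1

n − 1 = 1486 = 2^1 · 743, so s = 1 and d = 743.
Repeated squaring mod 1487: 33^1 ≡ 33, 33^2 ≡ 1089, 33^4 ≡ 782, 33^8 ≡ 367, 33^16 ≡ 859, 33^32 ≡ 329, 33^64 ≡ 1177, 33^128 ≡ 932, 33^256 ≡ 216, 33^512 ≡ 559.
743 = 512 + 128 + 64 + 32 + 4 + 2 + 1, so 33^743 ≡ 559·932·1177·329·782·1089·33 ≡ 1 (mod 1487).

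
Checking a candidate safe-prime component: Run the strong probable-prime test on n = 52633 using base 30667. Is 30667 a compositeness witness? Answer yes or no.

n − 1 = 52632 = 2^3 · 6579, so s = 3 and d = 6579.
x_0 = 30667^6579 mod 52633 = 17717.
x_0 is neither 1 nor 52632, so continue squaring.
x_1 = 17717^2 mod 52633 = 41510.
x_2 = 41510^2 mod 52633 = 33579.
Reached i = s−1 = 2 without hitting −1: 30667 is a Miller–Rabin witness and 52633 is composite.

yes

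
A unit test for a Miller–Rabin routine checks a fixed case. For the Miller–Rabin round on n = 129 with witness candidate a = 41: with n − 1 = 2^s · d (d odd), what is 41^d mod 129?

41

n − 1 = 128 = 2^7 · 1, so s = 7 and d = 1.
41^1 mod 129 = 41.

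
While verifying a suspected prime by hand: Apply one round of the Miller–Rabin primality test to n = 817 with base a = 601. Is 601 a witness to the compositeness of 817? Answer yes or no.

n − 1 = 816 = 2^4 · 51, so s = 4 and d = 51.
Repeated squaring mod 817: 601^1 ≡ 601, 601^2 ≡ 87, 601^4 ≡ 216, 601^8 ≡ 87, 601^16 ≡ 216, 601^32 ≡ 87.
51 = 32 + 16 + 2 + 1, so 601^51 ≡ 87·216·87·601 ≡ 816 (mod 817).
x_0 = 601^51 mod 817 = 816.
x_0 = 816 ≡ −1, so 601 is not a witness.

no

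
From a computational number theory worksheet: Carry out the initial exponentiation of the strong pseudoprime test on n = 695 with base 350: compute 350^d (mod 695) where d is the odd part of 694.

515

n − 1 = 694 = 2^1 · 347, so s = 1 and d = 347.
350^347 mod 695 = 515.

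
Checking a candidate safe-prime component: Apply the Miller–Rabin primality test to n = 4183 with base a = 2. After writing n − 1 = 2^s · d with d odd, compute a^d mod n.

4007

n − 1 = 4182 = 2^1 · 2091, so s = 1 and d = 2091.
2^2091 mod 4183 = 4007.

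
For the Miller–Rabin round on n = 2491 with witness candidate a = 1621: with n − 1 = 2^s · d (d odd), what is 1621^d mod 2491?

n − 1 = 2490 = 2^1 · 1245, so s = 1 and d = 1245.
By repeated squaring, 1621^1245 ≡ 1357 (mod 2491).

1357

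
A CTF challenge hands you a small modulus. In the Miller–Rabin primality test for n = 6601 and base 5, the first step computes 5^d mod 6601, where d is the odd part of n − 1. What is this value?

n − 1 = 6600 = 2^3 · 825, so s = 3 and d = 825.
Repeated squaring mod 6601: 5^1 ≡ 5, 5^2 ≡ 25, 5^4 ≡ 625, 5^8 ≡ 1166, 5^16 ≡ 6351, 5^32 ≡ 3091, 5^64 ≡ 2634, 5^128 ≡ 305, 5^256 ≡ 611, 5^512 ≡ 3665.
825 = 512 + 256 + 32 + 16 + 8 + 1, so 5^825 ≡ 3665·611·3091·6351·1166·5 ≡ 3863 (mod 6601).

3863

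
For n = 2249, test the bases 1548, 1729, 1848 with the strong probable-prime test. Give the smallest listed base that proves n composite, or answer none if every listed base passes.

1548

n − 1 = 2248 = 2^3 · 281, so s = 3 and d = 281.
Base 1548: x_0 = 1548^281 mod 2249 = 430. x_0 is neither 1 nor 2248, so continue squaring. x_1 = 430^2 mod 2249 = 482. x_2 = 482^2 mod 2249 = 677. Reached i = s−1 = 2 without hitting −1: 1548 is a Miller–Rabin witness and 2249 is composite.
Base 1729: x_0 = 1729^281 mod 2249 = 1729. x_0 is neither 1 nor 2248, so continue squaring. x_1 = 1729^2 mod 2249 = 520. x_2 = 520^2 mod 2249 = 520. Reached i = s−1 = 2 without hitting −1: 1729 is a Miller–Rabin witness and 2249 is composite.
Base 1848: x_0 = 1848^281 mod 2249 = 2216. x_0 is neither 1 nor 2248, so continue squaring. x_1 = 2216^2 mod 2249 = 1089. x_2 = 1089^2 mod 2249 = 698. Reached i = s−1 = 2 without hitting −1: 1848 is a Miller–Rabin witness and 2249 is composite.
The smallest witness among the given bases is 1548.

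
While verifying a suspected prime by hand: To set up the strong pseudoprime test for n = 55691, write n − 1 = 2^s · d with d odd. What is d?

Halving: 55690 → 27845; 27845 is odd.
So 55690 = 2^1 · 27845.

27845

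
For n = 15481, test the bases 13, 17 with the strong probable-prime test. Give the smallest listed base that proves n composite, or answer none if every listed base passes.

n − 1 = 15480 = 2^3 · 1935, so s = 3 and d = 1935.
Base 13: x_0 = 13^1935 mod 15481 = 8651. x_0 is neither 1 nor 15480, so continue squaring. x_1 = 8651^2 mod 15481 = 4647. x_2 = 4647^2 mod 15481 = 14095. Reached i = s−1 = 2 without hitting −1: 13 is a Miller–Rabin witness and 15481 is composite.
Base 17: x_0 = 17^1935 mod 15481 = 14897. x_0 is neither 1 nor 15480, so continue squaring. x_1 = 14897^2 mod 15481 = 474. x_2 = 474^2 mod 15481 = 7942. Reached i = s−1 = 2 without hitting −1: 17 is a Miller–Rabin witness and 15481 is composite.
The smallest witness among the given bases is 13.

13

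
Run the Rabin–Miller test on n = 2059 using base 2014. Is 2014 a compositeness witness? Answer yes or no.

n − 1 = 2058 = 2^1 · 1029, so s = 1 and d = 1029.
Repeated squaring mod 2059: 2014^1 ≡ 2014, 2014^2 ≡ 2025, 2014^4 ≡ 1156, 2014^8 ≡ 45, 2014^16 ≡ 2025, 2014^32 ≡ 1156, 2014^64 ≡ 45, 2014^128 ≡ 2025, 2014^256 ≡ 1156, 2014^512 ≡ 45, 2014^1024 ≡ 2025.
1029 = 1024 + 4 + 1, so 2014^1029 ≡ 2025·1156·2014 ≡ 2058 (mod 2059).
x_0 = 2014^1029 mod 2059 = 2058.
x_0 = 2058 ≡ −1, so 2014 is not a witness.

no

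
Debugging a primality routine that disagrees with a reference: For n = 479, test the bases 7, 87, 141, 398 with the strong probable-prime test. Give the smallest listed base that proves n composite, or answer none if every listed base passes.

n − 1 = 478 = 2^1 · 239, so s = 1 and d = 239.
Base 7: x_0 = 7^239 mod 479 = 1. x_0 = 1, so 7 is not a witness.
Base 87: x_0 = 87^239 mod 479 = 478. x_0 = 478 ≡ −1, so 87 is not a witness.
Base 141: x_0 = 141^239 mod 479 = 478. x_0 = 478 ≡ −1, so 141 is not a witness.
Base 398: x_0 = 398^239 mod 479 = 478. x_0 = 478 ≡ −1, so 398 is not a witness.
No listed base is a witness for 479.

none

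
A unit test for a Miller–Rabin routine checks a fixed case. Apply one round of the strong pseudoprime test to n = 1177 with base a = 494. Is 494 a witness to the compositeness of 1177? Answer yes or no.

n − 1 = 1176 = 2^3 · 147, so s = 3 and d = 147.
Repeated squaring mod 1177: 494^1 ≡ 494, 494^2 ≡ 397, 494^4 ≡ 1068, 494^8 ≡ 111, 494^16 ≡ 551, 494^32 ≡ 1112, 494^64 ≡ 694, 494^128 ≡ 243.
147 = 128 + 16 + 2 + 1, so 494^147 ≡ 243·551·397·494 ≡ 923 (mod 1177).
x_0 = 494^147 mod 1177 = 923.
x_0 is neither 1 nor 1176, so continue squaring.
x_1 = 923^2 mod 1177 = 958.
x_2 = 958^2 mod 1177 = 881.
Reached i = s−1 = 2 without hitting −1: 494 is a Miller–Rabin witness and 1177 is composite.

yes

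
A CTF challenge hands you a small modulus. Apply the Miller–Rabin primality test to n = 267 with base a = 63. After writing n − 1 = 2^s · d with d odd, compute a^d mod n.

n − 1 = 266 = 2^1 · 133, so s = 1 and d = 133.
Repeated squaring mod 267: 63^1 ≡ 63, 63^2 ≡ 231, 63^4 ≡ 228, 63^8 ≡ 186, 63^16 ≡ 153, 63^32 ≡ 180, 63^64 ≡ 93, 63^128 ≡ 105.
133 = 128 + 4 + 1, so 63^133 ≡ 105·228·63 ≡ 204 (mod 267).

204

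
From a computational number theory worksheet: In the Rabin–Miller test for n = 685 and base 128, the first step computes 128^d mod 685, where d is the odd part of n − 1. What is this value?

n − 1 = 684 = 2^2 · 171, so s = 2 and d = 171.
By repeated squaring, 128^171 ≡ 557 (mod 685).

557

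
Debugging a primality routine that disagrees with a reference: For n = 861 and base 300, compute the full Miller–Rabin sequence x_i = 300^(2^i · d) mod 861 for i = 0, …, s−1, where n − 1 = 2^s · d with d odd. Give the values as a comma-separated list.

n − 1 = 860 = 2^2 · 215, so s = 2 and d = 215.
x_0 = 300^215 mod 861 = 342.
x_1 = 342^2 mod 861 = 729.

342, 729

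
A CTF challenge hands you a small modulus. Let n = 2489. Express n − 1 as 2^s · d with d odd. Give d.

Halving: 2488 → 1244 → 622 → 311; 311 is odd.
So 2488 = 2^3 · 311.

311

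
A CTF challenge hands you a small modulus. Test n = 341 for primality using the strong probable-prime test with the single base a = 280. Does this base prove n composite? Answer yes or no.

n − 1 = 340 = 2^2 · 85, so s = 2 and d = 85.
x_0 = 280^85 mod 341 = 1.
x_0 = 1, so 280 is not a witness.

no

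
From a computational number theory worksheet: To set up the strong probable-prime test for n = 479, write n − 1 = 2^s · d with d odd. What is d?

Halving: 478 → 239; 239 is odd.
So 478 = 2^1 · 239.

239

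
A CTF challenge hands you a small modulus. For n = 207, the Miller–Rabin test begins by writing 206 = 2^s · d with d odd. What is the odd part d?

Halving: 206 → 103; 103 is odd.
So 206 = 2^1 · 103.

103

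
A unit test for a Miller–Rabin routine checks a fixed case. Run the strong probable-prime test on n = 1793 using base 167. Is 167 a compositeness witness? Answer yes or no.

yes

n − 1 = 1792 = 2^8 · 7, so s = 8 and d = 7.
Repeated squaring mod 1793: 167^1 ≡ 167, 167^2 ≡ 994, 167^4 ≡ 93.
7 = 4 + 2 + 1, so 167^7 ≡ 93·994·167 ≡ 84 (mod 1793).
x_0 = 167^7 mod 1793 = 84.
x_0 is neither 1 nor 1792, so continue squaring.
x_1 = 84^2 mod 1793 = 1677.
x_2 = 1677^2 mod 1793 = 905.
x_3 = 905^2 mod 1793 = 1417.
x_4 = 1417^2 mod 1793 = 1522.
x_5 = 1522^2 mod 1793 = 1721.
x_6 = 1721^2 mod 1793 = 1598.
x_7 = 1598^2 mod 1793 = 372.
Reached i = s−1 = 7 without hitting −1: 167 is a Miller–Rabin witness and 1793 is composite.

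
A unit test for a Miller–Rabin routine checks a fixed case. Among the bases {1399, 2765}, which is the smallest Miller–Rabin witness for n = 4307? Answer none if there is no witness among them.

n − 1 = 4306 = 2^1 · 2153, so s = 1 and d = 2153.
Base 1399: x_0 = 1399^2153 mod 4307 = 3377. x_0 ∉ {1, 4306} and s = 1, so 1399 is a Miller–Rabin witness and 4307 is composite.
Base 2765: x_0 = 2765^2153 mod 4307 = 3366. x_0 ∉ {1, 4306} and s = 1, so 2765 is a Miller–Rabin witness and 4307 is composite.
The smallest witness among the given bases is 1399.

1399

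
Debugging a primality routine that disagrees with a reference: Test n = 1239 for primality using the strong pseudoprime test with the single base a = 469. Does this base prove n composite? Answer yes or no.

n − 1 = 1238 = 2^1 · 619, so s = 1 and d = 619.
x_0 = 469^619 mod 1239 = 364.
x_0 ∉ {1, 1238} and s = 1, so 469 is a Miller–Rabin witness and 1239 is composite.

yes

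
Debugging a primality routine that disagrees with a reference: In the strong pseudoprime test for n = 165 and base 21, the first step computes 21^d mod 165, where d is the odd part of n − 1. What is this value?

21

n − 1 = 164 = 2^2 · 41, so s = 2 and d = 41.
By repeated squaring, 21^41 ≡ 21 (mod 165).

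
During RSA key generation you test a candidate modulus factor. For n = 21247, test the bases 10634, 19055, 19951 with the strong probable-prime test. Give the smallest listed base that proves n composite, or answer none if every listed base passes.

n − 1 = 21246 = 2^1 · 10623, so s = 1 and d = 10623.
Base 10634: x_0 = 10634^10623 mod 21247 = 1. x_0 = 1, so 10634 is not a witness.
Base 19055: x_0 = 19055^10623 mod 21247 = 1. x_0 = 1, so 19055 is not a witness.
Base 19951: x_0 = 19951^10623 mod 21247 = 21246. x_0 = 21246 ≡ −1, so 19951 is not a witness.
No listed base is a witness for 21247.

none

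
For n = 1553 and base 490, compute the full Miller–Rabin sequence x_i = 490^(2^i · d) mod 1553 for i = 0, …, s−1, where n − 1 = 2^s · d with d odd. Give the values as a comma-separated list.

605, 1070, 339, 1552

n − 1 = 1552 = 2^4 · 97, so s = 4 and d = 97.
x_0 = 490^97 mod 1553 = 605.
x_1 = 605^2 mod 1553 = 1070.
x_2 = 1070^2 mod 1553 = 339.
x_3 = 339^2 mod 1553 = 1552.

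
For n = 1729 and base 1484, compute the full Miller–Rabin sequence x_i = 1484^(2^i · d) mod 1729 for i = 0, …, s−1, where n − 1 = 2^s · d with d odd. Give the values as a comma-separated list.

n − 1 = 1728 = 2^6 · 27, so s = 6 and d = 27.
x_0 = 1484^27 mod 1729 = 1386.
x_1 = 1386^2 mod 1729 = 77.
x_2 = 77^2 mod 1729 = 742.
x_3 = 742^2 mod 1729 = 742.
x_4 = 742^2 mod 1729 = 742.
x_5 = 742^2 mod 1729 = 742.

1386, 77, 742, 742, 742, 742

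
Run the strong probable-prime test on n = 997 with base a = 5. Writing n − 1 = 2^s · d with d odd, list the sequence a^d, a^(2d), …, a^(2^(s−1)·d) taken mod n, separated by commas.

n − 1 = 996 = 2^2 · 249, so s = 2 and d = 249.
x_0 = 5^249 mod 997 = 161.
x_1 = 161^2 mod 997 = 996.

161, 996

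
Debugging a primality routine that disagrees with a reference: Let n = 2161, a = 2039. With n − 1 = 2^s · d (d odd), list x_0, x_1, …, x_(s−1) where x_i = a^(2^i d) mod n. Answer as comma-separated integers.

227, 1826, 2014, 2160

n − 1 = 2160 = 2^4 · 135, so s = 4 and d = 135.
x_0 = 2039^135 mod 2161 = 227.
x_1 = 227^2 mod 2161 = 1826.
x_2 = 1826^2 mod 2161 = 2014.
x_3 = 2014^2 mod 2161 = 2160.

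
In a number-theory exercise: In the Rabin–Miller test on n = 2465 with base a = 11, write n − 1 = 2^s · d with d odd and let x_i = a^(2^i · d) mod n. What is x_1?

n − 1 = 2464 = 2^5 · 77, so s = 5 and d = 77.
Repeated squaring mod 2465: 11^1 ≡ 11, 11^2 ≡ 121, 11^4 ≡ 2316, 11^8 ≡ 16, 11^16 ≡ 256, 11^32 ≡ 1446, 11^64 ≡ 596.
77 = 64 + 8 + 4 + 1, so 11^77 ≡ 596·16·2316·11 ≡ 1061 (mod 2465).
x_0 = 1061.
x_1 = 1061^2 mod 2465 = 1681.

1681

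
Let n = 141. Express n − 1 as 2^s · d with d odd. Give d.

Halving: 140 → 70 → 35; 35 is odd.
So 140 = 2^2 · 35.

35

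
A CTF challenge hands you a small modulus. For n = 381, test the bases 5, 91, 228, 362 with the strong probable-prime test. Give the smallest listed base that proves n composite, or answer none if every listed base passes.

n − 1 = 380 = 2^2 · 95, so s = 2 and d = 95.
Base 5: x_0 = 5^95 mod 381 = 308. x_0 is neither 1 nor 380, so continue squaring. x_1 = 308^2 mod 381 = 376. Reached i = s−1 = 1 without hitting −1: 5 is a Miller–Rabin witness and 381 is composite.
Base 91: x_0 = 91^95 mod 381 = 133. x_0 is neither 1 nor 380, so continue squaring. x_1 = 133^2 mod 381 = 163. Reached i = s−1 = 1 without hitting −1: 91 is a Miller–Rabin witness and 381 is composite.
Base 228: x_0 = 228^95 mod 381 = 345. x_0 is neither 1 nor 380, so continue squaring. x_1 = 345^2 mod 381 = 153. Reached i = s−1 = 1 without hitting −1: 228 is a Miller–Rabin witness and 381 is composite.
Base 362: x_0 = 362^95 mod 381 = 20. x_0 is neither 1 nor 380, so continue squaring. x_1 = 20^2 mod 381 = 19. Reached i = s−1 = 1 without hitting −1: 362 is a Miller–Rabin witness and 381 is composite.
The smallest witness among the given bases is 5.

5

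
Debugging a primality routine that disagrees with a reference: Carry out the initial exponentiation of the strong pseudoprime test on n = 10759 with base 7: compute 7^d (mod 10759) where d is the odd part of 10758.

n − 1 = 10758 = 2^1 · 5379, so s = 1 and d = 5379.
7^5379 mod 10759 = 10087.

10087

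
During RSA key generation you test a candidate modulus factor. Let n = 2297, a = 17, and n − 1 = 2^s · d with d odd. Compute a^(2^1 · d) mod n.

2296

n − 1 = 2296 = 2^3 · 287, so s = 3 and d = 287.
Repeated squaring mod 2297: 17^1 ≡ 17, 17^2 ≡ 289, 17^4 ≡ 829, 17^8 ≡ 438, 17^16 ≡ 1193, 17^32 ≡ 1406, 17^64 ≡ 1416, 17^128 ≡ 2072, 17^256 ≡ 91.
287 = 256 + 16 + 8 + 4 + 2 + 1, so 17^287 ≡ 91·1193·438·829·289·17 ≡ 365 (mod 2297).
x_0 = 365.
x_1 = 365^2 mod 2297 = 2296.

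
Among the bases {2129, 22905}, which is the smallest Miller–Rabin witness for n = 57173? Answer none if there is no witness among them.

none

n − 1 = 57172 = 2^2 · 14293, so s = 2 and d = 14293.
Base 2129: x_0 = 2129^14293 mod 57173 = 7447. x_0 is neither 1 nor 57172, so continue squaring. x_1 = 7447^2 mod 57173 = 57172. x_1 ≡ −1, so 2129 is not a witness.
Base 22905: x_0 = 22905^14293 mod 57173 = 1. x_0 = 1, so 22905 is not a witness.
No listed base is a witness for 57173.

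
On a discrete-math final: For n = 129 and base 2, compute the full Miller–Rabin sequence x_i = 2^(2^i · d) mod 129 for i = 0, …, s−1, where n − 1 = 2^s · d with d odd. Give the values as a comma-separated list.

2, 4, 16, 127, 4, 16, 127

n − 1 = 128 = 2^7 · 1, so s = 7 and d = 1.
x_0 = 2^1 mod 129 = 2.
x_1 = 2^2 mod 129 = 4.
x_2 = 4^2 mod 129 = 16.
x_3 = 16^2 mod 129 = 127.
x_4 = 127^2 mod 129 = 4.
x_5 = 4^2 mod 129 = 16.
x_6 = 16^2 mod 129 = 127.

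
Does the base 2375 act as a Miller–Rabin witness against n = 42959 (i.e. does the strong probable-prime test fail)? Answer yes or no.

yes

n − 1 = 42958 = 2^1 · 21479, so s = 1 and d = 21479.
x_0 = 2375^21479 mod 42959 = 20577.
x_0 ∉ {1, 42958} and s = 1, so 2375 is a Miller–Rabin witness and 42959 is composite.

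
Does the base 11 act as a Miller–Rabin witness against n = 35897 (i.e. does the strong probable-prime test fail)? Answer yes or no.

n − 1 = 35896 = 2^3 · 4487, so s = 3 and d = 4487.
Repeated squaring mod 35897: 11^1 ≡ 11, 11^2 ≡ 121, 11^4 ≡ 14641, 11^8 ≡ 17894, 11^16 ≡ 29893, 11^32 ≡ 7428, 11^64 ≡ 1495, 11^128 ≡ 9411, 11^256 ≡ 9022, 11^512 ≡ 17985, 11^1024 ≡ 28255, 11^2048 ≡ 31642, 11^4096 ≡ 12937.
4487 = 4096 + 256 + 128 + 4 + 2 + 1, so 11^4487 ≡ 12937·9022·9411·14641·121·11 ≡ 8330 (mod 35897).
x_0 = 11^4487 mod 35897 = 8330.
x_0 is neither 1 nor 35896, so continue squaring.
x_1 = 8330^2 mod 35897 = 35896.
x_1 ≡ −1, so 11 is not a witness.

no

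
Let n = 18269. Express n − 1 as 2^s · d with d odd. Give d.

Halving: 18268 → 9134 → 4567; 4567 is odd.
So 18268 = 2^2 · 4567.

4567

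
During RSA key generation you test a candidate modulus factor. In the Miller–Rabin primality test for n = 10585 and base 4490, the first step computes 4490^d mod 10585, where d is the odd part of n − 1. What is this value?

n − 1 = 10584 = 2^3 · 1323, so s = 3 and d = 1323.
4490^1323 mod 10585 = 4235.

4235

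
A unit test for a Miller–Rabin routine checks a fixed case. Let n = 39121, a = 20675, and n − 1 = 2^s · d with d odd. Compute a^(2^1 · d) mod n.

24141

n − 1 = 39120 = 2^4 · 2445, so s = 4 and d = 2445.
Repeated squaring mod 39121: 20675^1 ≡ 20675, 20675^2 ≡ 19579, 20675^4 ≡ 29683, 20675^8 ≡ 36448, 20675^16 ≡ 24907, 20675^32 ≡ 16952, 20675^64 ≡ 26559, 20675^128 ≡ 28851, 20675^256 ≡ 2684, 20675^512 ≡ 5592, 20675^1024 ≡ 12785, 20675^2048 ≡ 8687.
2445 = 2048 + 256 + 128 + 8 + 4 + 1, so 20675^2445 ≡ 8687·2684·28851·36448·29683·20675 ≡ 11146 (mod 39121).
x_0 = 11146.
x_1 = 11146^2 mod 39121 = 24141.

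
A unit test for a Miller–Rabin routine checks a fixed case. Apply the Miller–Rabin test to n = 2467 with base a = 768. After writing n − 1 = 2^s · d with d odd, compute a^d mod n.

2466

n − 1 = 2466 = 2^1 · 1233, so s = 1 and d = 1233.
Repeated squaring mod 2467: 768^1 ≡ 768, 768^2 ≡ 211, 768^4 ≡ 115, 768^8 ≡ 890, 768^16 ≡ 193, 768^32 ≡ 244, 768^64 ≡ 328, 768^128 ≡ 1503, 768^256 ≡ 1704, 768^512 ≡ 2424, 768^1024 ≡ 1849.
1233 = 1024 + 128 + 64 + 16 + 1, so 768^1233 ≡ 1849·1503·328·193·768 ≡ 2466 (mod 2467).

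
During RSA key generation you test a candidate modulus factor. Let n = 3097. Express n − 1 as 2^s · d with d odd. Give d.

387

Halving: 3096 → 1548 → 774 → 387; 387 is odd.
So 3096 = 2^3 · 387.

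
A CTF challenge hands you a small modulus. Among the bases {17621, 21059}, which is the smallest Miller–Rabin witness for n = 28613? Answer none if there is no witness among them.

17621

n − 1 = 28612 = 2^2 · 7153, so s = 2 and d = 7153.
Base 17621: x_0 = 17621^7153 mod 28613 = 20936. x_0 is neither 1 nor 28612, so continue squaring. x_1 = 20936^2 mod 28613 = 22162. Reached i = s−1 = 1 without hitting −1: 17621 is a Miller–Rabin witness and 28613 is composite.
Base 21059: x_0 = 21059^7153 mod 28613 = 10828. x_0 is neither 1 nor 28612, so continue squaring. x_1 = 10828^2 mod 28613 = 18123. Reached i = s−1 = 1 without hitting −1: 21059 is a Miller–Rabin witness and 28613 is composite.
The smallest witness among the given bases is 17621.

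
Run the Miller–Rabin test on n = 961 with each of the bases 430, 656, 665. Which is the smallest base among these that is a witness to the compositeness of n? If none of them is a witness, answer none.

656

n − 1 = 960 = 2^6 · 15, so s = 6 and d = 15.
Base 430: x_0 = 430^15 mod 961 = 960. x_0 = 960 ≡ −1, so 430 is not a witness.
Base 656: x_0 = 656^15 mod 961 = 652. x_0 is neither 1 nor 960, so continue squaring. x_1 = 652^2 mod 961 = 342. x_2 = 342^2 mod 961 = 683. x_3 = 683^2 mod 961 = 404. x_4 = 404^2 mod 961 = 807. x_5 = 807^2 mod 961 = 652. Reached i = s−1 = 5 without hitting −1: 656 is a Miller–Rabin witness and 961 is composite.
Base 665: x_0 = 665^15 mod 961 = 714. x_0 is neither 1 nor 960, so continue squaring. x_1 = 714^2 mod 961 = 466. x_2 = 466^2 mod 961 = 931. x_3 = 931^2 mod 961 = 900. x_4 = 900^2 mod 961 = 838. x_5 = 838^2 mod 961 = 714. Reached i = s−1 = 5 without hitting −1: 665 is a Miller–Rabin witness and 961 is composite.
The smallest witness among the given bases is 656.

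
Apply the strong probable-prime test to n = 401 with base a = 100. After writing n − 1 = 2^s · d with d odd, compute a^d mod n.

n − 1 = 400 = 2^4 · 25, so s = 4 and d = 25.
Repeated squaring mod 401: 100^1 ≡ 100, 100^2 ≡ 376, 100^4 ≡ 224, 100^8 ≡ 51, 100^16 ≡ 195.
25 = 16 + 8 + 1, so 100^25 ≡ 195·51·100 ≡ 20 (mod 401).

20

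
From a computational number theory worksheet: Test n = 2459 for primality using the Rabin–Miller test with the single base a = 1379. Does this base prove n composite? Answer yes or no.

n − 1 = 2458 = 2^1 · 1229, so s = 1 and d = 1229.
x_0 = 1379^1229 mod 2459 = 1.
x_0 = 1, so 1379 is not a witness.

no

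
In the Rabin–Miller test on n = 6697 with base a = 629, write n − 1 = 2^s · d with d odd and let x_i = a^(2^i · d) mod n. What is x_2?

n − 1 = 6696 = 2^3 · 837, so s = 3 and d = 837.
x_0 = 629^837 mod 6697 = 6623.
x_1 = 6623^2 mod 6697 = 5476.
x_2 = 5476^2 mod 6697 = 4107.

4107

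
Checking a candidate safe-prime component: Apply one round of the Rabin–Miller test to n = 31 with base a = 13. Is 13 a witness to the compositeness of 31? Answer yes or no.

n − 1 = 30 = 2^1 · 15, so s = 1 and d = 15.
x_0 = 13^15 mod 31 = 30.
x_0 = 30 ≡ −1, so 13 is not a witness.

no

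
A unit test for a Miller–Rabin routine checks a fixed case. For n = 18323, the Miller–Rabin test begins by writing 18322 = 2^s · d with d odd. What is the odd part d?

Halving: 18322 → 9161; 9161 is odd.
So 18322 = 2^1 · 9161.

9161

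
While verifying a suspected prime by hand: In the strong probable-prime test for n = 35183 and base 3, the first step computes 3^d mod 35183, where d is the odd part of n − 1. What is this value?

25576

n − 1 = 35182 = 2^1 · 17591, so s = 1 and d = 17591.
By repeated squaring, 3^17591 ≡ 25576 (mod 35183).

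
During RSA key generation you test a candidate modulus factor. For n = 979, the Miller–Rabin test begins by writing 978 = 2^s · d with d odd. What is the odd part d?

489

Halving: 978 → 489; 489 is odd.
So 978 = 2^1 · 489.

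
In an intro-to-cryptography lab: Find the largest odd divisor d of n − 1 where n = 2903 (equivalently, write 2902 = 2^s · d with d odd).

1451

Halving: 2902 → 1451; 1451 is odd.
So 2902 = 2^1 · 1451.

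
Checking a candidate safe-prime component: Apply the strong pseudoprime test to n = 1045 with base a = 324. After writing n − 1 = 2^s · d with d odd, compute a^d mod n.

n − 1 = 1044 = 2^2 · 261, so s = 2 and d = 261.
Repeated squaring mod 1045: 324^1 ≡ 324, 324^2 ≡ 476, 324^4 ≡ 856, 324^8 ≡ 191, 324^16 ≡ 951, 324^32 ≡ 476, 324^64 ≡ 856, 324^128 ≡ 191, 324^256 ≡ 951.
261 = 256 + 4 + 1, so 324^261 ≡ 951·856·324 ≡ 324 (mod 1045).

324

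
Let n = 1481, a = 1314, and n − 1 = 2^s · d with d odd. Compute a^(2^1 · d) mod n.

1016

n − 1 = 1480 = 2^3 · 185, so s = 3 and d = 185.
By repeated squaring, 1314^185 ≡ 655 (mod 1481).
x_0 = 655.
x_1 = 655^2 mod 1481 = 1016.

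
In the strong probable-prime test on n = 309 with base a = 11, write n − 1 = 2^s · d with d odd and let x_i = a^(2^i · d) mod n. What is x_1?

298

n − 1 = 308 = 2^2 · 77, so s = 2 and d = 77.
Repeated squaring mod 309: 11^1 ≡ 11, 11^2 ≡ 121, 11^4 ≡ 118, 11^8 ≡ 19, 11^16 ≡ 52, 11^32 ≡ 232, 11^64 ≡ 58.
77 = 64 + 8 + 4 + 1, so 11^77 ≡ 58·19·118·11 ≡ 35 (mod 309).
x_0 = 35.
x_1 = 35^2 mod 309 = 298.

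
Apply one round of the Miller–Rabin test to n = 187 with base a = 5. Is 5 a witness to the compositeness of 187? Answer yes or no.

n − 1 = 186 = 2^1 · 93, so s = 1 and d = 93.
By repeated squaring, 5^93 ≡ 37 (mod 187).
x_0 = 5^93 mod 187 = 37.
x_0 ∉ {1, 186} and s = 1, so 5 is a Miller–Rabin witness and 187 is composite.

yes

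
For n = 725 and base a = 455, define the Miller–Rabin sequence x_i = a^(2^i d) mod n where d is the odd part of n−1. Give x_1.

575

n − 1 = 724 = 2^2 · 181, so s = 2 and d = 181.
By repeated squaring, 455^181 ≡ 625 (mod 725).
x_0 = 625.
x_1 = 625^2 mod 725 = 575.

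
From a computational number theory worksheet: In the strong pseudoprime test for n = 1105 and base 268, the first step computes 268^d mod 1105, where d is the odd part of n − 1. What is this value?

268

n − 1 = 1104 = 2^4 · 69, so s = 4 and d = 69.
268^69 mod 1105 = 268.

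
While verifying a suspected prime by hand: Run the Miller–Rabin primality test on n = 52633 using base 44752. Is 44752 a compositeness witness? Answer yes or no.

n − 1 = 52632 = 2^3 · 6579, so s = 3 and d = 6579.
Repeated squaring mod 52633: 44752^1 ≡ 44752, 44752^2 ≡ 3221, 44752^4 ≡ 6140, 44752^8 ≡ 14372, 44752^16 ≡ 22492, 44752^32 ≡ 34301, 44752^64 ≡ 519, 44752^128 ≡ 6196, 44752^256 ≡ 20959, 44752^512 ≡ 4663, 44752^1024 ≡ 6140, 44752^2048 ≡ 14372, 44752^4096 ≡ 22492.
6579 = 4096 + 2048 + 256 + 128 + 32 + 16 + 2 + 1, so 44752^6579 ≡ 22492·14372·20959·6196·34301·22492·3221·44752 ≡ 44703 (mod 52633).
x_0 = 44752^6579 mod 52633 = 44703.
x_0 is neither 1 nor 52632, so continue squaring.
x_1 = 44703^2 mod 52633 = 41098.
x_2 = 41098^2 mod 52633 = 1.
x_2 = 1 but x_1 ≠ ±1, a nontrivial square root of 1 — 44752 is a witness and 52633 is composite.

yes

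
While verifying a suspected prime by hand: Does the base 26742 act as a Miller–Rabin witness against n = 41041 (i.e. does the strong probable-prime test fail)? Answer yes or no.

n − 1 = 41040 = 2^4 · 2565, so s = 4 and d = 2565.
x_0 = 26742^2565 mod 41041 = 1.
x_0 = 1, so 26742 is not a witness.

no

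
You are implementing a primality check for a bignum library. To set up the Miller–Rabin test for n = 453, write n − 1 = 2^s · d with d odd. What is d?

113

Halving: 452 → 226 → 113; 113 is odd.
So 452 = 2^2 · 113.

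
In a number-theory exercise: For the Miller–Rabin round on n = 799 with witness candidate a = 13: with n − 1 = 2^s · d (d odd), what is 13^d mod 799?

480

n − 1 = 798 = 2^1 · 399, so s = 1 and d = 399.
Repeated squaring mod 799: 13^1 ≡ 13, 13^2 ≡ 169, 13^4 ≡ 596, 13^8 ≡ 460, 13^16 ≡ 664, 13^32 ≡ 647, 13^64 ≡ 732, 13^128 ≡ 494, 13^256 ≡ 341.
399 = 256 + 128 + 8 + 4 + 2 + 1, so 13^399 ≡ 341·494·460·596·169·13 ≡ 480 (mod 799).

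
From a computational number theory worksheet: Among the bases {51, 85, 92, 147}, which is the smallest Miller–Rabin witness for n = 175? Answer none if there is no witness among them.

85

n − 1 = 174 = 2^1 · 87, so s = 1 and d = 87.
Base 51: x_0 = 51^87 mod 175 = 1. x_0 = 1, so 51 is not a witness.
Base 85: x_0 = 85^87 mod 175 = 50. x_0 ∉ {1, 174} and s = 1, so 85 is a Miller–Rabin witness and 175 is composite.
Base 92: x_0 = 92^87 mod 175 = 148. x_0 ∉ {1, 174} and s = 1, so 92 is a Miller–Rabin witness and 175 is composite.
Base 147: x_0 = 147^87 mod 175 = 63. x_0 ∉ {1, 174} and s = 1, so 147 is a Miller–Rabin witness and 175 is composite.
The smallest witness among the given bases is 85.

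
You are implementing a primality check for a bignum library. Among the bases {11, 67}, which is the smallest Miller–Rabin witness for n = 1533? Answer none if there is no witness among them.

11

n − 1 = 1532 = 2^2 · 383, so s = 2 and d = 383.
Base 11: x_0 = 11^383 mod 1533 = 233. x_0 is neither 1 nor 1532, so continue squaring. x_1 = 233^2 mod 1533 = 634. Reached i = s−1 = 1 without hitting −1: 11 is a Miller–Rabin witness and 1533 is composite.
Base 67: x_0 = 67^383 mod 1533 = 184. x_0 is neither 1 nor 1532, so continue squaring. x_1 = 184^2 mod 1533 = 130. Reached i = s−1 = 1 without hitting −1: 67 is a Miller–Rabin witness and 1533 is composite.
The smallest witness among the given bases is 11.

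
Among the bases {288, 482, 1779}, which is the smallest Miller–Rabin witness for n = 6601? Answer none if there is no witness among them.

none

n − 1 = 6600 = 2^3 · 825, so s = 3 and d = 825.
Base 288: x_0 = 288^825 mod 6601 = 1. x_0 = 1, so 288 is not a witness.
Base 482: x_0 = 482^825 mod 6601 = 6600. x_0 = 6600 ≡ −1, so 482 is not a witness.
Base 1779: x_0 = 1779^825 mod 6601 = 1. x_0 = 1, so 1779 is not a witness.
No listed base is a witness for 6601.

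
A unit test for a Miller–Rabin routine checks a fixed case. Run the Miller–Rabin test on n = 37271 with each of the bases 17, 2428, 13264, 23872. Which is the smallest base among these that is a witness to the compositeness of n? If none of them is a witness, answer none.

n − 1 = 37270 = 2^1 · 18635, so s = 1 and d = 18635.
Base 17: x_0 = 17^18635 mod 37271 = 15168. x_0 ∉ {1, 37270} and s = 1, so 17 is a Miller–Rabin witness and 37271 is composite.
Base 2428: x_0 = 2428^18635 mod 37271 = 15786. x_0 ∉ {1, 37270} and s = 1, so 2428 is a Miller–Rabin witness and 37271 is composite.
Base 13264: x_0 = 13264^18635 mod 37271 = 9149. x_0 ∉ {1, 37270} and s = 1, so 13264 is a Miller–Rabin witness and 37271 is composite.
Base 23872: x_0 = 23872^18635 mod 37271 = 13452. x_0 ∉ {1, 37270} and s = 1, so 23872 is a Miller–Rabin witness and 37271 is composite.
The smallest witness among the given bases is 17.

17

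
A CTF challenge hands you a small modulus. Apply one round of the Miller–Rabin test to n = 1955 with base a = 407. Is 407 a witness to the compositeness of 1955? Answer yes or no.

yes

n − 1 = 1954 = 2^1 · 977, so s = 1 and d = 977.
x_0 = 407^977 mod 1955 = 1342.
x_0 ∉ {1, 1954} and s = 1, so 407 is a Miller–Rabin witness and 1955 is composite.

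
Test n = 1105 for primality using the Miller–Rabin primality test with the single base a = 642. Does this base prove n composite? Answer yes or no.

no

n − 1 = 1104 = 2^4 · 69, so s = 4 and d = 69.
x_0 = 642^69 mod 1105 = 642.
x_0 is neither 1 nor 1104, so continue squaring.
x_1 = 642^2 mod 1105 = 1104.
x_1 ≡ −1, so 642 is not a witness.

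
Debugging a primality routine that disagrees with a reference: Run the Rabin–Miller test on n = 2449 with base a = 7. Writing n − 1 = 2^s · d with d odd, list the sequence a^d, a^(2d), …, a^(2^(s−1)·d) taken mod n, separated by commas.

436, 1523, 326, 969

n − 1 = 2448 = 2^4 · 153, so s = 4 and d = 153.
x_0 = 7^153 mod 2449 = 436.
x_1 = 436^2 mod 2449 = 1523.
x_2 = 1523^2 mod 2449 = 326.
x_3 = 326^2 mod 2449 = 969.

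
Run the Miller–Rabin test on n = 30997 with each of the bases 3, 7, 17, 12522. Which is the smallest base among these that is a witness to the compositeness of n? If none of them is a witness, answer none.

n − 1 = 30996 = 2^2 · 7749, so s = 2 and d = 7749.
Base 3: x_0 = 3^7749 mod 30997 = 15372. x_0 is neither 1 nor 30996, so continue squaring. x_1 = 15372^2 mod 30997 = 8253. Reached i = s−1 = 1 without hitting −1: 3 is a Miller–Rabin witness and 30997 is composite.
Base 7: x_0 = 7^7749 mod 30997 = 22415. x_0 is neither 1 nor 30996, so continue squaring. x_1 = 22415^2 mod 30997 = 1852. Reached i = s−1 = 1 without hitting −1: 7 is a Miller–Rabin witness and 30997 is composite.
Base 17: x_0 = 17^7749 mod 30997 = 28600. x_0 is neither 1 nor 30996, so continue squaring. x_1 = 28600^2 mod 30997 = 11164. Reached i = s−1 = 1 without hitting −1: 17 is a Miller–Rabin witness and 30997 is composite.
Base 12522: x_0 = 12522^7749 mod 30997 = 19952. x_0 is neither 1 nor 30996, so continue squaring. x_1 = 19952^2 mod 30997 = 18830. Reached i = s−1 = 1 without hitting −1: 12522 is a Miller–Rabin witness and 30997 is composite.
The smallest witness among the given bases is 3.

3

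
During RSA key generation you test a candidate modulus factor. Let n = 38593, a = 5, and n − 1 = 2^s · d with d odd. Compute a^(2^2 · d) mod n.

22578

n − 1 = 38592 = 2^6 · 603, so s = 6 and d = 603.
x_0 = 5^603 mod 38593 = 3751.
x_1 = 3751^2 mod 38593 = 22149.
x_2 = 22149^2 mod 38593 = 22578.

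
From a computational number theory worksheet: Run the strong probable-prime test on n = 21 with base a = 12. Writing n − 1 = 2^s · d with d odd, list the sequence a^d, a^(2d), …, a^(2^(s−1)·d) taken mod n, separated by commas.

3, 9

n − 1 = 20 = 2^2 · 5, so s = 2 and d = 5.
x_0 = 12^5 mod 21 = 3.
x_1 = 3^2 mod 21 = 9.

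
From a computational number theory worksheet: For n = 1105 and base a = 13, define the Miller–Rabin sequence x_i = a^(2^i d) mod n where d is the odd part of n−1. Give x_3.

n − 1 = 1104 = 2^4 · 69, so s = 4 and d = 69.
x_0 = 13^69 mod 1105 = 13.
x_1 = 13^2 mod 1105 = 169.
x_2 = 169^2 mod 1105 = 936.
x_3 = 936^2 mod 1105 = 936.

936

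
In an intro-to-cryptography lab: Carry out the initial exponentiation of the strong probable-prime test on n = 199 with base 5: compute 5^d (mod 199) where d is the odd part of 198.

1

n − 1 = 198 = 2^1 · 99, so s = 1 and d = 99.
By repeated squaring, 5^99 ≡ 1 (mod 199).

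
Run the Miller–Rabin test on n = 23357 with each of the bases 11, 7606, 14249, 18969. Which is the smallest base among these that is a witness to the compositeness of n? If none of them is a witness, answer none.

n − 1 = 23356 = 2^2 · 5839, so s = 2 and d = 5839.
Base 11: x_0 = 11^5839 mod 23357 = 1. x_0 = 1, so 11 is not a witness.
Base 7606: x_0 = 7606^5839 mod 23357 = 14422. x_0 is neither 1 nor 23356, so continue squaring. x_1 = 14422^2 mod 23357 = 23356. x_1 ≡ −1, so 7606 is not a witness.
Base 14249: x_0 = 14249^5839 mod 23357 = 23356. x_0 = 23356 ≡ −1, so 14249 is not a witness.
Base 18969: x_0 = 18969^5839 mod 23357 = 14422. x_0 is neither 1 nor 23356, so continue squaring. x_1 = 14422^2 mod 23357 = 23356. x_1 ≡ −1, so 18969 is not a witness.
No listed base is a witness for 23357.

none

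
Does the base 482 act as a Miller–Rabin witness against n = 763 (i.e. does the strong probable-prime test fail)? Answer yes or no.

n − 1 = 762 = 2^1 · 381, so s = 1 and d = 381.
x_0 = 482^381 mod 763 = 762.
x_0 = 762 ≡ −1, so 482 is not a witness.

no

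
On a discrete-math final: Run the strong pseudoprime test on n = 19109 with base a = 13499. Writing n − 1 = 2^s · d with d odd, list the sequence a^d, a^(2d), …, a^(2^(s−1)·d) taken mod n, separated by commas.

n − 1 = 19108 = 2^2 · 4777, so s = 2 and d = 4777.
x_0 = 13499^4777 mod 19109 = 7097.
x_1 = 7097^2 mod 19109 = 15194.

7097, 15194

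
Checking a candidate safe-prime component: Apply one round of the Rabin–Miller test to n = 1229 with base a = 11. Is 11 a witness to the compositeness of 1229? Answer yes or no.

n − 1 = 1228 = 2^2 · 307, so s = 2 and d = 307.
Repeated squaring mod 1229: 11^1 ≡ 11, 11^2 ≡ 121, 11^4 ≡ 1122, 11^8 ≡ 388, 11^16 ≡ 606, 11^32 ≡ 994, 11^64 ≡ 1149, 11^128 ≡ 255, 11^256 ≡ 1117.
307 = 256 + 32 + 16 + 2 + 1, so 11^307 ≡ 1117·994·606·121·11 ≡ 632 (mod 1229).
x_0 = 11^307 mod 1229 = 632.
x_0 is neither 1 nor 1228, so continue squaring.
x_1 = 632^2 mod 1229 = 1228.
x_1 ≡ −1, so 11 is not a witness.

no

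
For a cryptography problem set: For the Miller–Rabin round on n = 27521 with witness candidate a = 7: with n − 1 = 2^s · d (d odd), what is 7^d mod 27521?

n − 1 = 27520 = 2^7 · 215, so s = 7 and d = 215.
Repeated squaring mod 27521: 7^1 ≡ 7, 7^2 ≡ 49, 7^4 ≡ 2401, 7^8 ≡ 12912, 7^16 ≡ 25047, 7^32 ≡ 11014, 7^64 ≡ 23149, 7^128 ≡ 14810.
215 = 128 + 64 + 16 + 4 + 2 + 1, so 7^215 ≡ 14810·23149·25047·2401·49·7 ≡ 3525 (mod 27521).

3525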